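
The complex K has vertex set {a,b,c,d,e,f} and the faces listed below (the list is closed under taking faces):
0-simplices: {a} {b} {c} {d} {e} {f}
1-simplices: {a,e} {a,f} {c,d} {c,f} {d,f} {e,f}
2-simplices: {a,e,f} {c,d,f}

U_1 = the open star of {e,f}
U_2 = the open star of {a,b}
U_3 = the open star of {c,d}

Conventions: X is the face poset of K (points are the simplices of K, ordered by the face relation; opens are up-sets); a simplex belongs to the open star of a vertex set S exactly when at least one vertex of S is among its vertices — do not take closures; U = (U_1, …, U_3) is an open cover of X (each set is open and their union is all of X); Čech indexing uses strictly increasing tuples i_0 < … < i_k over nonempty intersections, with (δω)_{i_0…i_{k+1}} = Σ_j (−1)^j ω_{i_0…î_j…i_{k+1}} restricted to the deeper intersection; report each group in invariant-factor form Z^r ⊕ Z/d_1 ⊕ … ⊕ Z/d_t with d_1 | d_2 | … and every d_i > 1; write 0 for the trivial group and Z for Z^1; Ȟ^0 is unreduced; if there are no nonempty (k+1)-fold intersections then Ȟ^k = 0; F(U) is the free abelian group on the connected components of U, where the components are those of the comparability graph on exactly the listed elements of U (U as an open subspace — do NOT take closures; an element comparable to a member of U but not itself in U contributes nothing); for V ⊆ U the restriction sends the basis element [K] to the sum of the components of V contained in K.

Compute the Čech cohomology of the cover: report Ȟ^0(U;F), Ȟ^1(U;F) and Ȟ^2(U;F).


Ȟ^0 ≅ Z^2, Ȟ^1 ≅ 0 and Ȟ^2 ≅ 0

intersection data:
  U1={{e},{f},{a,e},{a,f},{c,f},{d,f},{e,f},{a,e,f},{c,d,f}} U2={{a},{b},{a,e},{a,f},{a,e,f}} U3={{c},{d},{c,d},{c,f},{d,f},{c,d,f}}
  U12={{a,e},{a,f},{a,e,f}} U13={{c,f},{d,f},{c,d,f}}
components per intersection:
  U1: {{e},{f},{a,e},{a,f},{c,f},{d,f},{e,f},{a,e,f},{c,d,f}}
  U2: {{a},{a,e},{a,f},{a,e,f}} {{b}}
  U3: {{c},{d},{c,d},{c,f},{d,f},{c,d,f}}
  U12: {{a,e},{a,f},{a,e,f}}
  U13: {{c,f},{d,f},{c,d,f}}
C dims 4,2; δ0: rk 2, SNF 1^2
Ȟ^0 = (4 − 2) − 0 = 2, so Ȟ^0 ≅ Z^2
Ȟ^1 = (2 − 0) − 2 = 0, so Ȟ^1 ≅ 0
Ȟ^2 = (0 − 0) − 0 = 0, so Ȟ^2 ≅ 0


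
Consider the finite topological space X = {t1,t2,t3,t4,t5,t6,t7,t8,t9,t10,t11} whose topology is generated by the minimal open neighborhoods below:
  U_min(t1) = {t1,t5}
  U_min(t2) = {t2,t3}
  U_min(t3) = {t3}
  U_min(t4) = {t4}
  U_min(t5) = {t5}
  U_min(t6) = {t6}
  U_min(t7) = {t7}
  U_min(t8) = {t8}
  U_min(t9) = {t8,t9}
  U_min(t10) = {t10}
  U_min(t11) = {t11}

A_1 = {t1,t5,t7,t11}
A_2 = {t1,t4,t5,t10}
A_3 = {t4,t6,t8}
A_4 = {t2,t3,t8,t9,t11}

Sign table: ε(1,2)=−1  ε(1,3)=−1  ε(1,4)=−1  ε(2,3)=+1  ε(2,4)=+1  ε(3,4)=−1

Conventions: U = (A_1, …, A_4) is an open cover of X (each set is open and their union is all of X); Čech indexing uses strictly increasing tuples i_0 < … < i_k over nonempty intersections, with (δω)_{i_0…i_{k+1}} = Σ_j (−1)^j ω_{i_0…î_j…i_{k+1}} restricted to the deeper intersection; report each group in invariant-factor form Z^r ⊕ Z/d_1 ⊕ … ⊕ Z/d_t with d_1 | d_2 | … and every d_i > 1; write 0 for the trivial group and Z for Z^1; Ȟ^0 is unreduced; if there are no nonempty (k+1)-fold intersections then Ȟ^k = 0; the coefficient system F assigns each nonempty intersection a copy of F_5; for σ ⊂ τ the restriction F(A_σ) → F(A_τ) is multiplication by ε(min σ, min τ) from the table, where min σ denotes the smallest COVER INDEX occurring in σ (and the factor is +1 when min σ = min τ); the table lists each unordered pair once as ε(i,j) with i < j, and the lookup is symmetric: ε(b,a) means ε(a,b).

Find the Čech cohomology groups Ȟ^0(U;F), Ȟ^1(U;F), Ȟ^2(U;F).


Ȟ^0 = 0, Ȟ^1 = 0, Ȟ^2 = 0

nonempty intersections:
  A12={t1,t5} A14={t11} A23={t4} A34={t8}
C dims 4,4; δ0: rk_F5 4
Ȟ^0: (4−4)−0=0 ⇒ 0
Ȟ^1: (4−0)−4=0 ⇒ 0
Ȟ^2: (0−0)−0=0 ⇒ 0


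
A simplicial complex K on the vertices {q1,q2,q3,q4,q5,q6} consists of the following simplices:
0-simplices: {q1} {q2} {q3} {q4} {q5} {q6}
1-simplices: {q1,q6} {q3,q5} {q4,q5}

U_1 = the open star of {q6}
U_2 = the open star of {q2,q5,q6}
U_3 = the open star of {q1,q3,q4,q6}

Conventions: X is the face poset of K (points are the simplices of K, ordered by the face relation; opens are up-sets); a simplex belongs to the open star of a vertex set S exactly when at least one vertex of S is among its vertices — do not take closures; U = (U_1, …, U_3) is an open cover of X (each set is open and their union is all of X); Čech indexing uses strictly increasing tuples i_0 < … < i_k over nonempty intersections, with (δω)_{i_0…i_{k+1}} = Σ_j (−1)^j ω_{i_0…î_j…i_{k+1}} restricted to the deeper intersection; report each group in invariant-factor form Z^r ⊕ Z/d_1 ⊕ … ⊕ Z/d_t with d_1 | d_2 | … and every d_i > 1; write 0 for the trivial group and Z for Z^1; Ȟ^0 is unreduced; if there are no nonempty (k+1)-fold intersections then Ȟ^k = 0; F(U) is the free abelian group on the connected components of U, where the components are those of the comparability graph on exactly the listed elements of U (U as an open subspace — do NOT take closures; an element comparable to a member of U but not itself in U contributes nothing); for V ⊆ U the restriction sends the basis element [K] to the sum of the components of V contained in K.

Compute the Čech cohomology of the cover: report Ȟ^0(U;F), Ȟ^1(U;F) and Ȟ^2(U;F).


Ȟ^0(U;F) ≅ Z^3, Ȟ^1(U;F) ≅ 0 and Ȟ^2(U;F) ≅ 0

nonempty intersections:
  U1={{q6},{q1,q6}} U2={{q2},{q5},{q6},{q1,q6},{q3,q5},{q4,q5}} U3={{q1},{q3},{q4},{q6},{q1,q6},{q3,q5},{q4,q5}}
  U12={{q6},{q1,q6}} U13={{q6},{q1,q6}} U23={{q6},{q1,q6},{q3,q5},{q4,q5}}
  U123={{q6},{q1,q6}}
components per intersection:
  U1: {{q6},{q1,q6}}
  U2: {{q2}} {{q5},{q3,q5},{q4,q5}} {{q6},{q1,q6}}
  U3: {{q1},{q6},{q1,q6}} {{q3},{q3,q5}} {{q4},{q4,q5}}
  U12: {{q6},{q1,q6}}
  U13: {{q6},{q1,q6}}
  U23: {{q6},{q1,q6}} {{q3,q5}} {{q4,q5}}
  U123: {{q6},{q1,q6}}
C dims 7,5,1; δ0: rk 4, SNF 1^4; δ1: rk 1, SNF 1^1
Ȟ^0: (7−4)−0=3 ⇒ Z^3
Ȟ^1: (5−1)−4=0 ⇒ 0
Ȟ^2: (1−0)−1=0 ⇒ 0


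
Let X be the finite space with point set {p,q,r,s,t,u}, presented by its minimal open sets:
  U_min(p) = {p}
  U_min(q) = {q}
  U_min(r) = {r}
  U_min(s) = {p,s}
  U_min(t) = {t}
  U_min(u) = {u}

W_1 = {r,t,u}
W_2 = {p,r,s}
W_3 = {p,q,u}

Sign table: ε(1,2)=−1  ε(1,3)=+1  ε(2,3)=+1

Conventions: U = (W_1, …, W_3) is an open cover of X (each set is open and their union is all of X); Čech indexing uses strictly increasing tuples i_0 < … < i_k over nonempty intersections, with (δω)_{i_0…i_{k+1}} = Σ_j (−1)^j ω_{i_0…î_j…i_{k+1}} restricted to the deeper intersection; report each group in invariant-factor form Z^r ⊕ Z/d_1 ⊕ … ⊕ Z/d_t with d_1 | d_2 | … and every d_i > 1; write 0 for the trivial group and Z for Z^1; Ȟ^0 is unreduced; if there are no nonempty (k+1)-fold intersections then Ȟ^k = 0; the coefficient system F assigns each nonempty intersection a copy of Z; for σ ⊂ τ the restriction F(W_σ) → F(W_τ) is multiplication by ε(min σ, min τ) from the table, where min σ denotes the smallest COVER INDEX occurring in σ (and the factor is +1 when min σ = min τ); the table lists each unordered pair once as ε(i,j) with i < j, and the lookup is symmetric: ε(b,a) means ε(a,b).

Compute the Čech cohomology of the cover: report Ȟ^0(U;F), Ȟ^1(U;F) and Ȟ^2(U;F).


nonempty intersections:
  W12={r} W13={u} W23={p}
C dims 3,3; δ0: rk 3, SNF 1^2·2
Ȟ^0: (3−3)−0=0 ⇒ 0
Ȟ^1: (3−0)−3=0 plus torsion [2] ⇒ Z/2
Ȟ^2: (0−0)−0=0 ⇒ 0

Ȟ^0 = 0; Ȟ^1 = Z/2; Ȟ^2 = 0


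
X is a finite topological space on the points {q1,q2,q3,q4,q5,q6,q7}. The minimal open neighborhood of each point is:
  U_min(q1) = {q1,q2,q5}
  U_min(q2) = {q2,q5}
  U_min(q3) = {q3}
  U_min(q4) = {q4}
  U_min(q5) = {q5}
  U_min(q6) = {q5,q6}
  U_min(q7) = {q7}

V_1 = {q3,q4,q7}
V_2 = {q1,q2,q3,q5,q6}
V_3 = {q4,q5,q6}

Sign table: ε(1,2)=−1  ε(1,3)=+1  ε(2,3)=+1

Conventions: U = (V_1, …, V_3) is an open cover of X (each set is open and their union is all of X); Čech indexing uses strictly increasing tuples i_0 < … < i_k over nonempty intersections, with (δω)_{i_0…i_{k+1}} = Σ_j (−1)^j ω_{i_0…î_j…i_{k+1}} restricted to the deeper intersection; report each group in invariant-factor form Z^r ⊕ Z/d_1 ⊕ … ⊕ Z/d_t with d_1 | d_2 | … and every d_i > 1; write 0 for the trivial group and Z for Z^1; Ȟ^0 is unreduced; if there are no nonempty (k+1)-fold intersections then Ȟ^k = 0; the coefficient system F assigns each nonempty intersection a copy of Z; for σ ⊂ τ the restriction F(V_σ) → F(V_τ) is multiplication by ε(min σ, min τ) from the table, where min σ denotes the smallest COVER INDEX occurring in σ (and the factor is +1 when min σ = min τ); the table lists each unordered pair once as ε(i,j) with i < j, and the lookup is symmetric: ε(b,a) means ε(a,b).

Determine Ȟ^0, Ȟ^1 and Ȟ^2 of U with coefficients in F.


intersection data:
  V12={q3} V13={q4} V23={q5,q6}
C dims 3,3; δ0: rk 3, SNF 1^2·2
Ȟ^0 = (3 − 3) − 0 = 0, so Ȟ^0 ≅ 0
Ȟ^1 = (3 − 0) − 3 = 0 plus torsion [2], so Ȟ^1 ≅ Z/2
Ȟ^2 = (0 − 0) − 0 = 0, so Ȟ^2 ≅ 0

Ȟ^0(U;F) ≅ 0; Ȟ^1(U;F) ≅ Z/2; Ȟ^2(U;F) ≅ 0


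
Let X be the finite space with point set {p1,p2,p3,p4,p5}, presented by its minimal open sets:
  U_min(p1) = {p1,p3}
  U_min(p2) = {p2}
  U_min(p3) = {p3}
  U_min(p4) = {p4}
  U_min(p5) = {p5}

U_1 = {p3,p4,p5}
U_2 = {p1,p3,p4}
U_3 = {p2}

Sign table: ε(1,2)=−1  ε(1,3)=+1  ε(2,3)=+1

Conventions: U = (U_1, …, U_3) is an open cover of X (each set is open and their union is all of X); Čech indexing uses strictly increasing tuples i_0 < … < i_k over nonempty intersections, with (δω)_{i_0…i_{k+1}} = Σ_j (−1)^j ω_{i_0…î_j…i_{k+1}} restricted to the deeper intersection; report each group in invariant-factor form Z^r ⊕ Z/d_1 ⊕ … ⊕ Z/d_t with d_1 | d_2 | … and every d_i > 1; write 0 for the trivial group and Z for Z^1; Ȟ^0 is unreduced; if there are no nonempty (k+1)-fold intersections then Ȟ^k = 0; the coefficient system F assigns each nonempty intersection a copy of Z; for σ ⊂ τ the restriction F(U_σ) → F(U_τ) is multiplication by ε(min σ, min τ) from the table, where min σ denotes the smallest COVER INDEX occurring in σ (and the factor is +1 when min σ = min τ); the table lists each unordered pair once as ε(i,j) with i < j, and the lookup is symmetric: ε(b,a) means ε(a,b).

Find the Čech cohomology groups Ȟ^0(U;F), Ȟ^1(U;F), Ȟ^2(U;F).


nerve of the cover:
  U12={p3,p4}
C dims 3,1; δ0: rk 1, SNF 1^1
Ȟ^0 = (3 − 1) − 0 = 2, so Ȟ^0 ≅ Z^2
Ȟ^1 = (1 − 0) − 1 = 0, so Ȟ^1 ≅ 0
Ȟ^2 = (0 − 0) − 0 = 0, so Ȟ^2 ≅ 0

Ȟ^0 ≅ Z^2, Ȟ^1 ≅ 0 and Ȟ^2 ≅ 0


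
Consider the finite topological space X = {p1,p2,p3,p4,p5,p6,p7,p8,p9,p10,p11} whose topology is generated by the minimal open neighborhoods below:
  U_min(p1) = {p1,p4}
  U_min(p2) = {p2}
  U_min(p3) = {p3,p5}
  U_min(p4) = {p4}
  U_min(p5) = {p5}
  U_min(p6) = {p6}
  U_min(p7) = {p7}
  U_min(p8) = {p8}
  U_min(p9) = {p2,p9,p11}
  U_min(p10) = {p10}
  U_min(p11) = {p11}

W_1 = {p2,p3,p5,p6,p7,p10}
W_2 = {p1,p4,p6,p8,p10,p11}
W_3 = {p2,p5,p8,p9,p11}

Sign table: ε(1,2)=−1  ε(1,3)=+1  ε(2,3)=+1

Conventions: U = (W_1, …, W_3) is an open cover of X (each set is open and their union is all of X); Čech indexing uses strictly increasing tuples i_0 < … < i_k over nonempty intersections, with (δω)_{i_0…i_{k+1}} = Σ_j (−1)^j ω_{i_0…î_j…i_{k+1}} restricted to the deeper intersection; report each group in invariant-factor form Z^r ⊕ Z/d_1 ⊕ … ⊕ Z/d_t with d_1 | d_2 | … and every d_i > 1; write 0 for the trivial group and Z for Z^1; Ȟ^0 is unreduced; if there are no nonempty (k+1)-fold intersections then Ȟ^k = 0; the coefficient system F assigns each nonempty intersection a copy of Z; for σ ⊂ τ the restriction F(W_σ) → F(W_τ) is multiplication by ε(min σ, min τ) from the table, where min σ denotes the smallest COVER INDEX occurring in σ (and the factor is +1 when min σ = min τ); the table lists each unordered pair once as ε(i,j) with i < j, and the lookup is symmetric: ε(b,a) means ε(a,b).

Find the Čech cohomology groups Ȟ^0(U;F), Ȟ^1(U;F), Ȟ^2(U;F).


nonempty intersections:
  W12={p6,p10} W13={p2,p5} W23={p8,p11}
C dims 3,3; δ0: rk 3, SNF 1^2·2
Ȟ^0: (3−3)−0=0 ⇒ 0
Ȟ^1: (3−0)−3=0 plus torsion [2] ⇒ Z/2
Ȟ^2: (0−0)−0=0 ⇒ 0

Ȟ^0 ≅ 0, Ȟ^1 ≅ Z/2, Ȟ^2 ≅ 0


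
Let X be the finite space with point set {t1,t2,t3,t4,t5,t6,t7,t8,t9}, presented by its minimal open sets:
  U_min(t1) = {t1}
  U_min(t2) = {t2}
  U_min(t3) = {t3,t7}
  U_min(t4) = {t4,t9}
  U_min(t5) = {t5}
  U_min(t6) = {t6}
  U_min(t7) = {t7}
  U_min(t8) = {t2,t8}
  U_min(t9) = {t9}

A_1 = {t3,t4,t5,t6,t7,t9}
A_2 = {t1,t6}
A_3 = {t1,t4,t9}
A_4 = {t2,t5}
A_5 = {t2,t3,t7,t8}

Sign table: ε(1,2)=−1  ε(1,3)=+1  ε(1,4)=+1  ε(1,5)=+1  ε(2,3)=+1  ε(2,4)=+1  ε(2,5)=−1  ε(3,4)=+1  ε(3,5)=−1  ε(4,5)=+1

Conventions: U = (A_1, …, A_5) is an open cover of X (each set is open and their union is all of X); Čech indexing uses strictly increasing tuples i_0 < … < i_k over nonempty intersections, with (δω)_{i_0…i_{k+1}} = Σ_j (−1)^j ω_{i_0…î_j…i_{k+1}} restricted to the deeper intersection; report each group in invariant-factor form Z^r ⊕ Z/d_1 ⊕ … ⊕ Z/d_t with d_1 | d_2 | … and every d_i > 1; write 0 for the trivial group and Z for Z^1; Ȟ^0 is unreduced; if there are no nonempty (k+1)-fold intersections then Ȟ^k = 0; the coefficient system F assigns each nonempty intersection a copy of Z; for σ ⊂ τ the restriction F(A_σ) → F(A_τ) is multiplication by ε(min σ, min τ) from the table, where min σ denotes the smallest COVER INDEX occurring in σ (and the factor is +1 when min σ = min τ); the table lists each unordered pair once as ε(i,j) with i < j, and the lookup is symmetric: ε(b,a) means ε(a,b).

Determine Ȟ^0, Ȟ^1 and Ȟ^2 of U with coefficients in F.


Ȟ^0 = 0, Ȟ^1 = Z ⊕ Z/2 and Ȟ^2 = 0

nonempty intersections:
  A12={t6} A13={t4,t9} A14={t5} A15={t3,t7} A23={t1} A45={t2}
C dims 5,6; δ0: rk 5, SNF 1^4·2
Ȟ^0: (5−5)−0=0 ⇒ 0
Ȟ^1: (6−0)−5=1 plus torsion [2] ⇒ Z ⊕ Z/2
Ȟ^2: (0−0)−0=0 ⇒ 0


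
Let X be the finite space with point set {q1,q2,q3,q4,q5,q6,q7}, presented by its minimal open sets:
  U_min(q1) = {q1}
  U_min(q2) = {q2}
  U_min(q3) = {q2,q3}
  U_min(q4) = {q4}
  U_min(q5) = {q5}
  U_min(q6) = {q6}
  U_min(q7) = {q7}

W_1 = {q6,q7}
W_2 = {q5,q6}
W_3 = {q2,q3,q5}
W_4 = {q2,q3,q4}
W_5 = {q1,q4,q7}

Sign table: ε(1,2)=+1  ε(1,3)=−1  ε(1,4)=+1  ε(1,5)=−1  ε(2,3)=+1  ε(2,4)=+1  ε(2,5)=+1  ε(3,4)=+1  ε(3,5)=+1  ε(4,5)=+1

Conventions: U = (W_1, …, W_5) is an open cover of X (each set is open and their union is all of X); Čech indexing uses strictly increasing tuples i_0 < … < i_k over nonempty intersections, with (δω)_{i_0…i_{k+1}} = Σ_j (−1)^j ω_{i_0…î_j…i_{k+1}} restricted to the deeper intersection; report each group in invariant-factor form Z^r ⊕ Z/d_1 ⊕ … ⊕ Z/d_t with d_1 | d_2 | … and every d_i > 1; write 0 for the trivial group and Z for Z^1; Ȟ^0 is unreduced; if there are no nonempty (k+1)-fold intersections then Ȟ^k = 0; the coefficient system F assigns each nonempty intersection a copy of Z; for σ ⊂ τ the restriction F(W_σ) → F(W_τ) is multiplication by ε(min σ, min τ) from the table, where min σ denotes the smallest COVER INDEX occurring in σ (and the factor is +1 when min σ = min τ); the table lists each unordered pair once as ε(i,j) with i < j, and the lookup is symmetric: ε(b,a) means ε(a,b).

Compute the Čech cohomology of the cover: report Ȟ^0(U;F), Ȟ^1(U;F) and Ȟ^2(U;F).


nerve of the cover:
  W12={q6} W15={q7} W23={q5} W34={q2,q3} W45={q4}
C dims 5,5; δ0: rk 5, SNF 1^4·2
Ȟ^0 = (5 − 5) − 0 = 0, so Ȟ^0 ≅ 0
Ȟ^1 = (5 − 0) − 5 = 0 plus torsion [2], so Ȟ^1 ≅ Z/2
Ȟ^2 = (0 − 0) − 0 = 0, so Ȟ^2 ≅ 0

Ȟ^0 ≅ 0, Ȟ^1 ≅ Z/2 and Ȟ^2 ≅ 0


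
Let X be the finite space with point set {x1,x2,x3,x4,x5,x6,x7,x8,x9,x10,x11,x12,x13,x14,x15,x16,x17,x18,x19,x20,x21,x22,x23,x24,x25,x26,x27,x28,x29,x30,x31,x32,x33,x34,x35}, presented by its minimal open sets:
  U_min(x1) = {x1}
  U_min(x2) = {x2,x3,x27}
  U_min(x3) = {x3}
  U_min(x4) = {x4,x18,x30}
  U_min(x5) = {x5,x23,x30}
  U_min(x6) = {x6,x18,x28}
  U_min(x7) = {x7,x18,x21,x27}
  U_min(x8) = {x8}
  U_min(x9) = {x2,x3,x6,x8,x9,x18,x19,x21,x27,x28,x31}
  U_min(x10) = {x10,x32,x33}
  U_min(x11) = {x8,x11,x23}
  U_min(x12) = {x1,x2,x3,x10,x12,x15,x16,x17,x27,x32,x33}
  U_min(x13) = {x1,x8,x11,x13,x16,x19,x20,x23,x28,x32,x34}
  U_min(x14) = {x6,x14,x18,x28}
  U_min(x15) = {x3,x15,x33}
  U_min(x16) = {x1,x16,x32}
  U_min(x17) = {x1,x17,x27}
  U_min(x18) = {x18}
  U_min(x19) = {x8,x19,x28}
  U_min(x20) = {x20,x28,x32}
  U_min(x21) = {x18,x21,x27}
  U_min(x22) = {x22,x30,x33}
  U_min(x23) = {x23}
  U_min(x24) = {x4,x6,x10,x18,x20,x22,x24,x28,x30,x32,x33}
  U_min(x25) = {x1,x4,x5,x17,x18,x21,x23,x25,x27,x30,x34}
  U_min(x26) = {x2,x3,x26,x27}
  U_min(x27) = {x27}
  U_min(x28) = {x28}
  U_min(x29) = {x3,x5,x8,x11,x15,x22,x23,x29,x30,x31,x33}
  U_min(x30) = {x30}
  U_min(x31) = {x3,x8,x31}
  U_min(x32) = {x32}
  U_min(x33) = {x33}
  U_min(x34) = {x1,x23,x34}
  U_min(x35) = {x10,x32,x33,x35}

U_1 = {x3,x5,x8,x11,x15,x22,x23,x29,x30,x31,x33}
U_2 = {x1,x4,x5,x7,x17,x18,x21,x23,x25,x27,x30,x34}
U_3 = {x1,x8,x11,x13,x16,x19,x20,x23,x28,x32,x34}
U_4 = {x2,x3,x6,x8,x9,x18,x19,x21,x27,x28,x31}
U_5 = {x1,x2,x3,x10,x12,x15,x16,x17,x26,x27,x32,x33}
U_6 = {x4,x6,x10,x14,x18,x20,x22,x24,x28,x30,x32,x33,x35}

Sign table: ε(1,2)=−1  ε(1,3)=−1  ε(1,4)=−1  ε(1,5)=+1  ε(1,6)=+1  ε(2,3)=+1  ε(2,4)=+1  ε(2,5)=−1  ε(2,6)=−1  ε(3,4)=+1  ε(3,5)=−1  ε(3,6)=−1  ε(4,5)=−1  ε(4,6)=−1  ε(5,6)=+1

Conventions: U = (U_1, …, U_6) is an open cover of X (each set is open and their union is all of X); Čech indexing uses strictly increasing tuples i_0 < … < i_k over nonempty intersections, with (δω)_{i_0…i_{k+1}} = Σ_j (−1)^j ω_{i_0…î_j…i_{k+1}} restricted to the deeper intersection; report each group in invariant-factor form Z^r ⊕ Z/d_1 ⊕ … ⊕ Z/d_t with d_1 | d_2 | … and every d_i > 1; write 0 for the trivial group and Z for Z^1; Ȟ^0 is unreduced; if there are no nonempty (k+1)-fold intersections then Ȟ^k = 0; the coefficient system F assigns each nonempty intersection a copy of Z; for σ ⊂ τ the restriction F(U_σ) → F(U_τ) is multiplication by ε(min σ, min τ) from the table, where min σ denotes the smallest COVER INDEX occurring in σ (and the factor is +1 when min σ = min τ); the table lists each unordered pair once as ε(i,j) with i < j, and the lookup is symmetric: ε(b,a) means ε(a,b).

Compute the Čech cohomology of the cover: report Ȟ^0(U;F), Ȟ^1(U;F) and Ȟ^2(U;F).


nonempty overlaps:
  U12={x5,x23,x30} U13={x8,x11,x23} U14={x3,x8,x31} U15={x3,x15,x33} U16={x22,x30,x33} U23={x1,x23,x34} U24={x18,x21,x27} U25={x1,x17,x27} U26={x4,x18,x30} U34={x8,x19,x28} U35={x1,x16,x32} U36={x20,x28,x32} U45={x2,x3,x27} U46={x6,x18,x28} U56={x10,x32,x33}
  U123={x23} U126={x30} U134={x8} U145={x3} U156={x33} U235={x1} U245={x27} U246={x18} U346={x28} U356={x32}
C dims 6,15,10; δ0: rk 5, SNF 1^5; δ1: rk 10, SNF 1^9·2
degree 0: 6−5−0 = 1 → Ȟ^0 ≅ Z
degree 1: 15−10−5 = 0 → Ȟ^1 ≅ 0
degree 2: 10−0−10 = 0 plus torsion [2] → Ȟ^2 ≅ Z/2

Ȟ^0 ≅ Z, Ȟ^1 ≅ 0, Ȟ^2 ≅ Z/2


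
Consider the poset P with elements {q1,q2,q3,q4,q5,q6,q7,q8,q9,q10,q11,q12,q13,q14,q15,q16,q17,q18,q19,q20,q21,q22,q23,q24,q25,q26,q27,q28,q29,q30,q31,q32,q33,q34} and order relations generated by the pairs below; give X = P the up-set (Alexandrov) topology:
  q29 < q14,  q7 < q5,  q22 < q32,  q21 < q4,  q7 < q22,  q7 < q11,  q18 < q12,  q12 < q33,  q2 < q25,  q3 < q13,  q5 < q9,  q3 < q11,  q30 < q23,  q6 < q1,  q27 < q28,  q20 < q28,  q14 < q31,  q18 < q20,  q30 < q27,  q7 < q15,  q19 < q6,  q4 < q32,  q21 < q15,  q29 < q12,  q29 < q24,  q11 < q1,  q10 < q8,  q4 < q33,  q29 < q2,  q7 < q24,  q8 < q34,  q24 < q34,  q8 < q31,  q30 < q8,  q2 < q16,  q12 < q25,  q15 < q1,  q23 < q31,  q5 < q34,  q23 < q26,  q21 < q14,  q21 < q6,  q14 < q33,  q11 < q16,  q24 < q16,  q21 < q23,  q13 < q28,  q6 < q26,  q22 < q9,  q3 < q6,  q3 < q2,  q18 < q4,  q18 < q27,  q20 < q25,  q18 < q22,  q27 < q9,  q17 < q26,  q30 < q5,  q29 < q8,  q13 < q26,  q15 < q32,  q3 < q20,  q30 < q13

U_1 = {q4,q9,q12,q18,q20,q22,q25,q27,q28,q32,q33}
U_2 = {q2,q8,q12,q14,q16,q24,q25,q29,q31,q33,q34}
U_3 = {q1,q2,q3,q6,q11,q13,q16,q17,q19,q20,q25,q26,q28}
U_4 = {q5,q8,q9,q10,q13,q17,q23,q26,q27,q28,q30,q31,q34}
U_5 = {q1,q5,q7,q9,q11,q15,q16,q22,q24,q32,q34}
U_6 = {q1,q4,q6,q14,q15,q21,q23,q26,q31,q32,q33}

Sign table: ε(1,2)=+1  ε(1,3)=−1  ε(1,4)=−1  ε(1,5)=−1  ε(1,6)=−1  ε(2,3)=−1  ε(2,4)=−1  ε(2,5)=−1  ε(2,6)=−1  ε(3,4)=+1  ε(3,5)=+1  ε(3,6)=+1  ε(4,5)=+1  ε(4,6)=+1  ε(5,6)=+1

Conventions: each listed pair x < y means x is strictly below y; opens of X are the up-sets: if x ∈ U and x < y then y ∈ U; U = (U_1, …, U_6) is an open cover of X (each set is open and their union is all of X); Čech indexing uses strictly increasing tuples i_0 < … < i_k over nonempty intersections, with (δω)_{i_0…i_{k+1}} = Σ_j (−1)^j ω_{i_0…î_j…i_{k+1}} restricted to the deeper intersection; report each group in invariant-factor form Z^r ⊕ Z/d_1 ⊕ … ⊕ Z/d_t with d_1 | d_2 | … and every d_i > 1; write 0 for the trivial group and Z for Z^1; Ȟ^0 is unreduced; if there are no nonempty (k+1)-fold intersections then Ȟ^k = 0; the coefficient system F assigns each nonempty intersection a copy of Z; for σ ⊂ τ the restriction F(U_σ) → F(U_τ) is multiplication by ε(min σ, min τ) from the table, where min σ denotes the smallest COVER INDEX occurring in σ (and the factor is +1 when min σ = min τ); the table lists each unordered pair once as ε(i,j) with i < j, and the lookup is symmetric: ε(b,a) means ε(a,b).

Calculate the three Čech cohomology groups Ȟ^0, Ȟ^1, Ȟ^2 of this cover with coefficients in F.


nonempty intersections:
  U12={q12,q25,q33} U13={q20,q25,q28} U14={q9,q27,q28} U15={q9,q22,q32} U16={q4,q32,q33} U23={q2,q16,q25} U24={q8,q31,q34} U25={q16,q24,q34} U26={q14,q31,q33} U34={q13,q17,q26,q28} U35={q1,q11,q16} U36={q1,q6,q26} U45={q5,q9,q34} U46={q23,q26,q31} U56={q1,q15,q32}
  U123={q25} U126={q33} U134={q28} U145={q9} U156={q32} U235={q16} U245={q34} U246={q31} U346={q26} U356={q1}
C dims 6,15,10; δ0: rk 5, SNF 1^5; δ1: rk 10, SNF 1^9·2
Ȟ^0: (6−5)−0=1 ⇒ Z
Ȟ^1: (15−10)−5=0 ⇒ 0
Ȟ^2: (10−0)−10=0 plus torsion [2] ⇒ Z/2

Ȟ^0 ≅ Z,  Ȟ^1 ≅ 0,  Ȟ^2 ≅ Z/2


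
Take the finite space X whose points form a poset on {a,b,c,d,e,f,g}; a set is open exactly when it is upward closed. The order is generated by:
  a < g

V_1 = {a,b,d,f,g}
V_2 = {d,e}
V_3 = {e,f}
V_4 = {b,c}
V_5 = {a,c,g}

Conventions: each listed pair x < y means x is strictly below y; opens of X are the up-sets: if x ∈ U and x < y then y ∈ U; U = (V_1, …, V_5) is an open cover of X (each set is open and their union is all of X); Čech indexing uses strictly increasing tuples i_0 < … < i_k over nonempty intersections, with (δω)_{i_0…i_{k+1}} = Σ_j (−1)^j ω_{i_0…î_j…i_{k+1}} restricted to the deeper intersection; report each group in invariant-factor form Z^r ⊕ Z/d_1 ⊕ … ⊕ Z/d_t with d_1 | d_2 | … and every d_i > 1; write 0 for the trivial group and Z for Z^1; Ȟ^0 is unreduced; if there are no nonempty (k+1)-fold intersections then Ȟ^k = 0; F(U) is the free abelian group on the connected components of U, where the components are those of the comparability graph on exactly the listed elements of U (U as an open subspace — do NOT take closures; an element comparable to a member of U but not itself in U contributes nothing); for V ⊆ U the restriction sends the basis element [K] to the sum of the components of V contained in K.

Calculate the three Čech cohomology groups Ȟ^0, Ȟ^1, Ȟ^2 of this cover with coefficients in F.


cover nerve:
  V12={d} V13={f} V14={b} V15={a,g} V23={e} V45={c}
components per intersection:
  V1: {a,g} {b} {d} {f}
  V2: {d} {e}
  V3: {e} {f}
  V4: {b} {c}
  V5: {a,g} {c}
  V12: {d}
  V13: {f}
  V14: {b}
  V15: {a,g}
  V23: {e}
  V45: {c}
C dims 12,6; δ0: rk 6, SNF 1^6
Ȟ^0: (12−6)−0=6 ⇒ Z^6
Ȟ^1: (6−0)−6=0 ⇒ 0
Ȟ^2: (0−0)−0=0 ⇒ 0

Ȟ^0 ≅ Z^6; Ȟ^1 ≅ 0; Ȟ^2 ≅ 0


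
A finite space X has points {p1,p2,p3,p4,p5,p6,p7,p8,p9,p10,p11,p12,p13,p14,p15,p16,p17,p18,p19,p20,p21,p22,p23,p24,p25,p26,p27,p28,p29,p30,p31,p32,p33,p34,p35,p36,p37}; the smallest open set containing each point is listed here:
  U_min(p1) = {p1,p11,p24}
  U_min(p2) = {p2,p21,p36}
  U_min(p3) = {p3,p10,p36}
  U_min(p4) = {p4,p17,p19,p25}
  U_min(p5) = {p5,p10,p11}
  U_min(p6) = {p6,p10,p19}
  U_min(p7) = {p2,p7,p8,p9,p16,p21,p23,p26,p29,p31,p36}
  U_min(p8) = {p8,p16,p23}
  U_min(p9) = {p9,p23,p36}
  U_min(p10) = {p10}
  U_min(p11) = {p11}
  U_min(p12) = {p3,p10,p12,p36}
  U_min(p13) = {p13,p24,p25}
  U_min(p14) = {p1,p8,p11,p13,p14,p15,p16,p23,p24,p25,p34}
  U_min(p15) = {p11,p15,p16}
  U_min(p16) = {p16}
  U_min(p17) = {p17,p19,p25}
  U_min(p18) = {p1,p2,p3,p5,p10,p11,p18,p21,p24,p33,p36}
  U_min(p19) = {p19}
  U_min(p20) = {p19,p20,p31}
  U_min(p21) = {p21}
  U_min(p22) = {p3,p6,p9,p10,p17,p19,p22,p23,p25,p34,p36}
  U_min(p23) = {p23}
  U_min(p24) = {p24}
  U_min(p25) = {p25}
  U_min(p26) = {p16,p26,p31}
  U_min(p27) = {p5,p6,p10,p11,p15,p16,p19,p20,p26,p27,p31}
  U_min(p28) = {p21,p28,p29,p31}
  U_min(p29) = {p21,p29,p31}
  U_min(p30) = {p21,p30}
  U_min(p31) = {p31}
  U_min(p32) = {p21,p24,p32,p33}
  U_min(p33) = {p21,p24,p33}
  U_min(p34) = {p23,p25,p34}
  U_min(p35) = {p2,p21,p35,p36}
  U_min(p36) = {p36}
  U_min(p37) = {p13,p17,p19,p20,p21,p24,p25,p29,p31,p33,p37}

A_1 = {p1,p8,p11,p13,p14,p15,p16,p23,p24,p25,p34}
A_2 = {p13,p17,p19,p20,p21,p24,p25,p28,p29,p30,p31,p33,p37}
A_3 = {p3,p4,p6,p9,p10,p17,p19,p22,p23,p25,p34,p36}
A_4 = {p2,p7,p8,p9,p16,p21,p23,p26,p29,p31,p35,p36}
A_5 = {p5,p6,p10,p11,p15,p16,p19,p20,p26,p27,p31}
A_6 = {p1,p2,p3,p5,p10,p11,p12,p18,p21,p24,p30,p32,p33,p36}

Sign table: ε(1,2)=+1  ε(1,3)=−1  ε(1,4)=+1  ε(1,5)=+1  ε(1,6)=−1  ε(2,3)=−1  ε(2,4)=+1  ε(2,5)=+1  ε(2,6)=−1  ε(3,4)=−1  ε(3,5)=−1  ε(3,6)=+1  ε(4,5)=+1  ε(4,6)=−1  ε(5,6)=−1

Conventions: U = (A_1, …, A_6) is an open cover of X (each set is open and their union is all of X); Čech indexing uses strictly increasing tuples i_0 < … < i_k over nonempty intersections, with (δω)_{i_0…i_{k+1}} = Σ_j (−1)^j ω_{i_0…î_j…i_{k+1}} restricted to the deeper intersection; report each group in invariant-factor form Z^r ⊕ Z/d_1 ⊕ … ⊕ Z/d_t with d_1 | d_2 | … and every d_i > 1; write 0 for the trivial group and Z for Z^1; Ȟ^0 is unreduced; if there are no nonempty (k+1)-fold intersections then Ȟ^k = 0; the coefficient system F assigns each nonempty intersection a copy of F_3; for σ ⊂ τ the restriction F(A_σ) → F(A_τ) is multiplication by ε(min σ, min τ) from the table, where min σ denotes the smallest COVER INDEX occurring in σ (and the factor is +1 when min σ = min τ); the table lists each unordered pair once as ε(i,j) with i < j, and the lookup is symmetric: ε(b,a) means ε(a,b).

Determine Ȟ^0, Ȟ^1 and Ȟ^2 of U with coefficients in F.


nonempty overlaps:
  A12={p13,p24,p25} A13={p23,p25,p34} A14={p8,p16,p23} A15={p11,p15,p16} A16={p1,p11,p24} A23={p17,p19,p25} A24={p21,p29,p31} A25={p19,p20,p31} A26={p21,p24,p30,p33} A34={p9,p23,p36} A35={p6,p10,p19} A36={p3,p10,p36} A45={p16,p26,p31} A46={p2,p21,p36} A56={p5,p10,p11}
  A123={p25} A126={p24} A134={p23} A145={p16} A156={p11} A235={p19} A245={p31} A246={p21} A346={p36} A356={p10}
C dims 6,15,10; δ0: rk_F3 5; δ1: rk_F3 10
degree 0: 6−5−0 = 1 → Ȟ^0 ≅ Z/3
degree 1: 15−10−5 = 0 → Ȟ^1 ≅ 0
degree 2: 10−0−10 = 0 → Ȟ^2 ≅ 0

Ȟ^0 ≅ Z/3, Ȟ^1 ≅ 0 and Ȟ^2 ≅ 0


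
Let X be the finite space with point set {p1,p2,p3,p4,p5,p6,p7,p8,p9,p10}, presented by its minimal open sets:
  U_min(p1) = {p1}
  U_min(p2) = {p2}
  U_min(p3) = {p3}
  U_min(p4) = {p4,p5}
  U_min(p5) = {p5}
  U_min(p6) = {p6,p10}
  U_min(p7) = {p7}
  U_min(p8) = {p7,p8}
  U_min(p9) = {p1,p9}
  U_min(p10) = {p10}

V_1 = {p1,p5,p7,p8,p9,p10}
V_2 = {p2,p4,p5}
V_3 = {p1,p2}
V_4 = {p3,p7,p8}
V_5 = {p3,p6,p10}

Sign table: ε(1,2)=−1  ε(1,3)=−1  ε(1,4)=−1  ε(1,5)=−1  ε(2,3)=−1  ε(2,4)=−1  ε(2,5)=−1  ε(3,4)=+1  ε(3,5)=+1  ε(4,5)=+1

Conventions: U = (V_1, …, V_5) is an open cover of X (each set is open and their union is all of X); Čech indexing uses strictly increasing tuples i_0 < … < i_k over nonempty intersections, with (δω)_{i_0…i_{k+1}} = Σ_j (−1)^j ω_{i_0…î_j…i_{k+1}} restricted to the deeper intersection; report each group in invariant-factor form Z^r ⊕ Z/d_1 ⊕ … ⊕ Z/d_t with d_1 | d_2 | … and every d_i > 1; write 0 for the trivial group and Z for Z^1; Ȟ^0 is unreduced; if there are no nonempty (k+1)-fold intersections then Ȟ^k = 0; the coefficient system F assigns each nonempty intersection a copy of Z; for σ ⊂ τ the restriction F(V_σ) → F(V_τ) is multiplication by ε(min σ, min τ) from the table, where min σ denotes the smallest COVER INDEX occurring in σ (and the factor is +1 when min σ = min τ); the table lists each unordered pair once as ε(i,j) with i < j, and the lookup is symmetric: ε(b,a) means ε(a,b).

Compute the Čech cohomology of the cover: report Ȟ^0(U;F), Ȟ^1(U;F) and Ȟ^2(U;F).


Ȟ^0 = 0,  Ȟ^1 = Z ⊕ Z/2,  Ȟ^2 = 0

cover nerve:
  V12={p5} V13={p1} V14={p7,p8} V15={p10} V23={p2} V45={p3}
C dims 5,6; δ0: rk 5, SNF 1^4·2
Ȟ^0: (5−5)−0=0 ⇒ 0
Ȟ^1: (6−0)−5=1 plus torsion [2] ⇒ Z ⊕ Z/2
Ȟ^2: (0−0)−0=0 ⇒ 0


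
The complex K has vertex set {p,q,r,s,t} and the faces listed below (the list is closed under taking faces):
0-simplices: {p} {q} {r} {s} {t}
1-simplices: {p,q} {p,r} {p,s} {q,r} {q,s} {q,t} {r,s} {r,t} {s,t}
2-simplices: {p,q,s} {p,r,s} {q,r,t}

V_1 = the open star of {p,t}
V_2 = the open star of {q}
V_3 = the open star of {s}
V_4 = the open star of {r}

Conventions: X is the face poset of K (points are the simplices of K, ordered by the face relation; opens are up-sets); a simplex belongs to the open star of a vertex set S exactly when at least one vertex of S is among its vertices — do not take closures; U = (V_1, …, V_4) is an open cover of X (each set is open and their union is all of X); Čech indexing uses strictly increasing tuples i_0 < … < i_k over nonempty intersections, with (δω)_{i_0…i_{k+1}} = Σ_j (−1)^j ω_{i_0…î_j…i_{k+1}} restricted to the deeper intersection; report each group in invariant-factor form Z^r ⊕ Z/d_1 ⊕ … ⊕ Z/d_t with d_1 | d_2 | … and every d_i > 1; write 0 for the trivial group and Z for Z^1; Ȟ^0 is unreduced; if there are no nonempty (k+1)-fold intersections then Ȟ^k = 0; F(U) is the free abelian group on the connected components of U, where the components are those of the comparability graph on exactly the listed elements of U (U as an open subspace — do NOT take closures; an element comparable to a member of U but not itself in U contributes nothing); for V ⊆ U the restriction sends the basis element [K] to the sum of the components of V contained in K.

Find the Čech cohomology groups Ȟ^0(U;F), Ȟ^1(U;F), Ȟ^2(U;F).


Ȟ^0 ≅ Z, Ȟ^1 ≅ Z^2, Ȟ^2 ≅ 0

nonempty intersections:
  V1={{p},{t},{p,q},{p,r},{p,s},{q,t},{r,t},{s,t},{p,q,s},{p,r,s},{q,r,t}} V2={{q},{p,q},{q,r},{q,s},{q,t},{p,q,s},{q,r,t}} V3={{s},{p,s},{q,s},{r,s},{s,t},{p,q,s},{p,r,s}} V4={{r},{p,r},{q,r},{r,s},{r,t},{p,r,s},{q,r,t}}
  V12={{p,q},{q,t},{p,q,s},{q,r,t}} V13={{p,s},{s,t},{p,q,s},{p,r,s}} V14={{p,r},{r,t},{p,r,s},{q,r,t}} V23={{q,s},{p,q,s}} V24={{q,r},{q,r,t}} V34={{r,s},{p,r,s}}
  V123={{p,q,s}} V124={{q,r,t}} V134={{p,r,s}}
components per intersection:
  V1: {{p},{p,q},{p,r},{p,s},{p,q,s},{p,r,s}} {{t},{q,t},{r,t},{s,t},{q,r,t}}
  V2: {{q},{p,q},{q,r},{q,s},{q,t},{p,q,s},{q,r,t}}
  V3: {{s},{p,s},{q,s},{r,s},{s,t},{p,q,s},{p,r,s}}
  V4: {{r},{p,r},{q,r},{r,s},{r,t},{p,r,s},{q,r,t}}
  V12: {{p,q},{p,q,s}} {{q,t},{q,r,t}}
  V13: {{p,s},{p,q,s},{p,r,s}} {{s,t}}
  V14: {{p,r},{p,r,s}} {{r,t},{q,r,t}}
  V23: {{q,s},{p,q,s}}
  V24: {{q,r},{q,r,t}}
  V34: {{r,s},{p,r,s}}
  V123: {{p,q,s}}
  V124: {{q,r,t}}
  V134: {{p,r,s}}
C dims 5,9,3; δ0: rk 4, SNF 1^4; δ1: rk 3, SNF 1^3
Ȟ^0: (5−4)−0=1 ⇒ Z
Ȟ^1: (9−3)−4=2 ⇒ Z^2
Ȟ^2: (3−0)−3=0 ⇒ 0


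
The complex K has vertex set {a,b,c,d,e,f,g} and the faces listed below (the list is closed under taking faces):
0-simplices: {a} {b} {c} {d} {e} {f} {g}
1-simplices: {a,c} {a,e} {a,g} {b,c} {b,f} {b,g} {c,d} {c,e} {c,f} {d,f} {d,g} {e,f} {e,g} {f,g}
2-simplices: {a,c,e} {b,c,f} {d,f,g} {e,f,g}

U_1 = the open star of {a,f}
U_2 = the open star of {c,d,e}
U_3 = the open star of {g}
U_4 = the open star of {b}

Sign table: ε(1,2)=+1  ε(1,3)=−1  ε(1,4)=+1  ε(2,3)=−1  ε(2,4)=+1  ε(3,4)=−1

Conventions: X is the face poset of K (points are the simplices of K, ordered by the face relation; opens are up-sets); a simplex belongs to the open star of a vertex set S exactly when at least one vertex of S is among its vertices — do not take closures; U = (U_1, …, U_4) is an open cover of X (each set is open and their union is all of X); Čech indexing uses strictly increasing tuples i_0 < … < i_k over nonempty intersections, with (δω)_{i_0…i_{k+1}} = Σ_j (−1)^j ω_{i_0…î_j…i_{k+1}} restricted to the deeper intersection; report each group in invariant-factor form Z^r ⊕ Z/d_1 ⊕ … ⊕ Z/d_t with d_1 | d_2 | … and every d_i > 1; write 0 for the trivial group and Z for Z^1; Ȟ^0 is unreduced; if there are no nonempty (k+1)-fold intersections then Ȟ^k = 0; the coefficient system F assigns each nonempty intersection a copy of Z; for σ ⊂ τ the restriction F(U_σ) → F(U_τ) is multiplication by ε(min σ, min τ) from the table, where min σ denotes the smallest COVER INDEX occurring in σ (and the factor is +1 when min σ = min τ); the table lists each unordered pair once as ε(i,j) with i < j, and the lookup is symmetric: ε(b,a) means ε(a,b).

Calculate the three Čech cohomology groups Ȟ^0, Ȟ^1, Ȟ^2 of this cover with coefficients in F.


Ȟ^0(U;F) ≅ Z; Ȟ^1(U;F) ≅ Z; Ȟ^2(U;F) ≅ 0

nonempty overlaps:
  U1={{a},{f},{a,c},{a,e},{a,g},{b,f},{c,f},{d,f},{e,f},{f,g},{a,c,e},{b,c,f},{d,f,g},{e,f,g}} U2={{c},{d},{e},{a,c},{a,e},{b,c},{c,d},{c,e},{c,f},{d,f},{d,g},{e,f},{e,g},{a,c,e},{b,c,f},{d,f,g},{e,f,g}} U3={{g},{a,g},{b,g},{d,g},{e,g},{f,g},{d,f,g},{e,f,g}} U4={{b},{b,c},{b,f},{b,g},{b,c,f}}
  U12={{a,c},{a,e},{c,f},{d,f},{e,f},{a,c,e},{b,c,f},{d,f,g},{e,f,g}} U13={{a,g},{f,g},{d,f,g},{e,f,g}} U14={{b,f},{b,c,f}} U23={{d,g},{e,g},{d,f,g},{e,f,g}} U24={{b,c},{b,c,f}} U34={{b,g}}
  U123={{d,f,g},{e,f,g}} U124={{b,c,f}}
C dims 4,6,2; δ0: rk 3, SNF 1^3; δ1: rk 2, SNF 1^2
degree 0: 4−3−0 = 1 → Ȟ^0 ≅ Z
degree 1: 6−2−3 = 1 → Ȟ^1 ≅ Z
degree 2: 2−0−2 = 0 → Ȟ^2 ≅ 0


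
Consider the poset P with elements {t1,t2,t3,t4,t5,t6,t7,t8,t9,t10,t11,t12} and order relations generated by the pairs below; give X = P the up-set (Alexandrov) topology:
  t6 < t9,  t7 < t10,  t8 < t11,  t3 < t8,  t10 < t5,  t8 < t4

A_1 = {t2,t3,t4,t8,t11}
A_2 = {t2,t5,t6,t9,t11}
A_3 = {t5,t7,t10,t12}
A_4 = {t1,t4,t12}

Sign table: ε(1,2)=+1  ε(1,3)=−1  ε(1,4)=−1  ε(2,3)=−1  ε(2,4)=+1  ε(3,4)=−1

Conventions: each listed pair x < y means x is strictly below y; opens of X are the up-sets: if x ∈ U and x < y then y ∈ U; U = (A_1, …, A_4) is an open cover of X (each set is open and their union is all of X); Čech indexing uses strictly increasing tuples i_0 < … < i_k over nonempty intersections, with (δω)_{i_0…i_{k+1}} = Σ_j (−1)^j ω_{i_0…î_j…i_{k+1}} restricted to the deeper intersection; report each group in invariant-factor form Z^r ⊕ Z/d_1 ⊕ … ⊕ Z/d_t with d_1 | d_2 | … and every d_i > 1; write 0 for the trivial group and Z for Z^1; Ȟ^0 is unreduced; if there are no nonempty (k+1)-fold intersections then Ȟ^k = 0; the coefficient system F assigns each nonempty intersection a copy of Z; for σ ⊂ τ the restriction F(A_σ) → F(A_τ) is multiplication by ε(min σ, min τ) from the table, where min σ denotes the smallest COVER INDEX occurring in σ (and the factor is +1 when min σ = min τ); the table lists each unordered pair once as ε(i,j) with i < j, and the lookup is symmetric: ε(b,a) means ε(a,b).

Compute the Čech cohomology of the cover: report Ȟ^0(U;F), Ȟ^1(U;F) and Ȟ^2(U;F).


intersection data:
  A12={t2,t11} A14={t4} A23={t5} A34={t12}
C dims 4,4; δ0: rk 4, SNF 1^3·2
Ȟ^0 = (4 − 4) − 0 = 0, so Ȟ^0 ≅ 0
Ȟ^1 = (4 − 0) − 4 = 0 plus torsion [2], so Ȟ^1 ≅ Z/2
Ȟ^2 = (0 − 0) − 0 = 0, so Ȟ^2 ≅ 0

Ȟ^0 ≅ 0,  Ȟ^1 ≅ Z/2,  Ȟ^2 ≅ 0


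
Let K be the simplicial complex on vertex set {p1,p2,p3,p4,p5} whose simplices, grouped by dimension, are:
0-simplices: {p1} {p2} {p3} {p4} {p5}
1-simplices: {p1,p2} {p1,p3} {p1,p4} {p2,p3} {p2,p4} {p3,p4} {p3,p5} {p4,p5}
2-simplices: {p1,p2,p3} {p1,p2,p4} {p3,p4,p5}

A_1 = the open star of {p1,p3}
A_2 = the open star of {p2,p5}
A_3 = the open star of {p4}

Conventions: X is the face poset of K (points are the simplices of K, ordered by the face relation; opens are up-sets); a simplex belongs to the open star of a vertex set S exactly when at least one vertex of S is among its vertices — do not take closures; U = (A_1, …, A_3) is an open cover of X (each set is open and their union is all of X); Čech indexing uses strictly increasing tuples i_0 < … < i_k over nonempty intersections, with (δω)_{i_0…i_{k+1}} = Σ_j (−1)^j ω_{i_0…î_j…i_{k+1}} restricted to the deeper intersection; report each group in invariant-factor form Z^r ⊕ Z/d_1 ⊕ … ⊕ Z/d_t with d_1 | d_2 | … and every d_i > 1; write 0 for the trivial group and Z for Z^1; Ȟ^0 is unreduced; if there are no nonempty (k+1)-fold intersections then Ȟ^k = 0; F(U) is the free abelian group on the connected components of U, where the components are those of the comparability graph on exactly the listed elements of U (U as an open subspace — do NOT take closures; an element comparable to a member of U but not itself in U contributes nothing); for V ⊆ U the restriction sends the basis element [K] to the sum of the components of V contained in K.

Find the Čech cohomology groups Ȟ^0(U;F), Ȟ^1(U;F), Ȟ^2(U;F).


Ȟ^0 = Z, Ȟ^1 = Z, Ȟ^2 = 0

nonempty overlaps:
  A1={{p1},{p3},{p1,p2},{p1,p3},{p1,p4},{p2,p3},{p3,p4},{p3,p5},{p1,p2,p3},{p1,p2,p4},{p3,p4,p5}} A2={{p2},{p5},{p1,p2},{p2,p3},{p2,p4},{p3,p5},{p4,p5},{p1,p2,p3},{p1,p2,p4},{p3,p4,p5}} A3={{p4},{p1,p4},{p2,p4},{p3,p4},{p4,p5},{p1,p2,p4},{p3,p4,p5}}
  A12={{p1,p2},{p2,p3},{p3,p5},{p1,p2,p3},{p1,p2,p4},{p3,p4,p5}} A13={{p1,p4},{p3,p4},{p1,p2,p4},{p3,p4,p5}} A23={{p2,p4},{p4,p5},{p1,p2,p4},{p3,p4,p5}}
  A123={{p1,p2,p4},{p3,p4,p5}}
components per intersection:
  A1: {{p1},{p3},{p1,p2},{p1,p3},{p1,p4},{p2,p3},{p3,p4},{p3,p5},{p1,p2,p3},{p1,p2,p4},{p3,p4,p5}}
  A2: {{p2},{p1,p2},{p2,p3},{p2,p4},{p1,p2,p3},{p1,p2,p4}} {{p5},{p3,p5},{p4,p5},{p3,p4,p5}}
  A3: {{p4},{p1,p4},{p2,p4},{p3,p4},{p4,p5},{p1,p2,p4},{p3,p4,p5}}
  A12: {{p1,p2},{p2,p3},{p1,p2,p3},{p1,p2,p4}} {{p3,p5},{p3,p4,p5}}
  A13: {{p1,p4},{p1,p2,p4}} {{p3,p4},{p3,p4,p5}}
  A23: {{p2,p4},{p1,p2,p4}} {{p4,p5},{p3,p4,p5}}
  A123: {{p1,p2,p4}} {{p3,p4,p5}}
C dims 4,6,2; δ0: rk 3, SNF 1^3; δ1: rk 2, SNF 1^2
degree 0: 4−3−0 = 1 → Ȟ^0 ≅ Z
degree 1: 6−2−3 = 1 → Ȟ^1 ≅ Z
degree 2: 2−0−2 = 0 → Ȟ^2 ≅ 0


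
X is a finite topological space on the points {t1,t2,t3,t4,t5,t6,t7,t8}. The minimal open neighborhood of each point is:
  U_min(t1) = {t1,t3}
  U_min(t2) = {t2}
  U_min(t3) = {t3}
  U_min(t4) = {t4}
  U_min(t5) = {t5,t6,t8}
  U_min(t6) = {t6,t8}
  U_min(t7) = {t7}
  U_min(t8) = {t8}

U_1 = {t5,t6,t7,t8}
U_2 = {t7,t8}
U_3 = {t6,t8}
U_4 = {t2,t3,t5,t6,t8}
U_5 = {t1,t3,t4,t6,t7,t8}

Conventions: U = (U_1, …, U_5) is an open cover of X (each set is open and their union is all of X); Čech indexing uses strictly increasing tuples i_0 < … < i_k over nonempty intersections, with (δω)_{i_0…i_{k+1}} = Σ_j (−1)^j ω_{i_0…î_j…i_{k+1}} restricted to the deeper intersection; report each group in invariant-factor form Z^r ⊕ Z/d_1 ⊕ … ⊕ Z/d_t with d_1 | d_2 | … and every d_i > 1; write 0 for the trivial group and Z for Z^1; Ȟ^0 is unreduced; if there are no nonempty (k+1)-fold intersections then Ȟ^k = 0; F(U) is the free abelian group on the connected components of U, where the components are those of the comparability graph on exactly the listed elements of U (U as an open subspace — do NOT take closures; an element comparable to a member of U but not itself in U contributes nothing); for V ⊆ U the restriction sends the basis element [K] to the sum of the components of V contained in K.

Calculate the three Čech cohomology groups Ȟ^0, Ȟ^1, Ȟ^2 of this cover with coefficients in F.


nerve of the cover:
  U12={t7,t8} U13={t6,t8} U14={t5,t6,t8} U15={t6,t7,t8} U23={t8} U24={t8} U25={t7,t8} U34={t6,t8} U35={t6,t8} U45={t3,t6,t8}
  U123={t8} U124={t8} U125={t7,t8} U134={t6,t8} U135={t6,t8} U145={t6,t8} U234={t8} U235={t8} U245={t8} U345={t6,t8}
  U1234={t8} U1235={t8} U1245={t8} U1345={t6,t8} U2345={t8}
  U12345={t8}
components per intersection:
  U1: {t5,t6,t8} {t7}
  U2: {t7} {t8}
  U3: {t6,t8}
  U4: {t2} {t3} {t5,t6,t8}
  U5: {t1,t3} {t4} {t6,t8} {t7}
  U12: {t7} {t8}
  U13: {t6,t8}
  U14: {t5,t6,t8}
  U15: {t6,t8} {t7}
  U23: {t8}
  U24: {t8}
  U25: {t7} {t8}
  U34: {t6,t8}
  U35: {t6,t8}
  U45: {t3} {t6,t8}
  U123: {t8}
  U124: {t8}
  U125: {t7} {t8}
  U134: {t6,t8}
  U135: {t6,t8}
  U145: {t6,t8}
  U234: {t8}
  U235: {t8}
  U245: {t8}
  U345: {t6,t8}
  U1234: {t8}
  U1235: {t8}
  U1245: {t8}
  U1345: {t6,t8}
  U2345: {t8}
  U12345: {t8}
C dims 12,14,11,5; δ0: rk 7, SNF 1^7; δ1: rk 7, SNF 1^7; δ2: rk 4, SNF 1^4
Ȟ^0 = (12 − 7) − 0 = 5, so Ȟ^0 ≅ Z^5
Ȟ^1 = (14 − 7) − 7 = 0, so Ȟ^1 ≅ 0
Ȟ^2 = (11 − 4) − 7 = 0, so Ȟ^2 ≅ 0

Ȟ^0 ≅ Z^5,  Ȟ^1 ≅ 0,  Ȟ^2 ≅ 0
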